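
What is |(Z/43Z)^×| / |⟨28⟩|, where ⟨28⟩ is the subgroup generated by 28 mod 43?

1

ord(28) | φ(43) = 43 − 1 = 42 = 2 · 3 · 7.
Divisors of 42: 1, 2, 3, 6, 7, 14, 21, 42.
Test each divisor d:
28^1 ≡ 28 (mod 43)
28^2 ≡ 10 (mod 43)
28^3 ≡ 22 (mod 43)
28^6 ≡ 11 (mod 43)
28^7 ≡ 7 (mod 43)
28^14 ≡ 6 (mod 43)
28^21 ≡ 42 (mod 43)
28^42 ≡ 1 (mod 43) ✓
Thus |⟨28⟩| = ord(28) = 42.
The index is φ(43) / ord(28) = 42 / 42 = 1.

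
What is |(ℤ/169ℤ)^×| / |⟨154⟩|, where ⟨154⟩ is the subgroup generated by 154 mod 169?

1

ord(154) | φ(169) = φ(13^2) = 13·(13−1) = 156 = 2^2 · 3 · 13.
Divisors of 156: 1, 2, 3, 4, 6, 12, 13, 26, 39, 52, 78, 156.
Compute 154^d (mod 169) for the divisors d until we hit 1:
154^1 ≡ 154
154^2 ≡ 56
154^3 ≡ 5
154^4 ≡ 94
154^6 ≡ 25
154^12 ≡ 118
154^13 ≡ 89
154^26 ≡ 147
154^39 ≡ 70
154^52 ≡ 146
154^78 ≡ 168
154^156 ≡ 1
The order of 154 is 156, so the subgroup it generates has 156 elements.
[(Z/169Z)^× : ⟨154⟩] = 156/156 = 1.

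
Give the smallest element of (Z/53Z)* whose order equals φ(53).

2

φ(53) = 53 − 1 = 52 = 2^2 · 13.
Test candidates g = 2, 3, … against the prime factors q ∈ {2, 13} of φ(53): g is a generator iff g^(52/q) ≢ 1 for every such q.
g = 2: 2^26 ≡ 52; 2^4 ≡ 16 — none is 1, so 2 is a primitive root.
The smallest primitive root modulo 53 is 2.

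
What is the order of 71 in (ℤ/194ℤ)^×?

96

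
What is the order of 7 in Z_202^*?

The order of 7 must divide φ(202) = φ(2)·φ(101) = 1·100 = 100 = 2^2 · 5^2.
Divisors of 100: 1, 2, 4, 5, 10, 20, 25, 50, 100.
Test each divisor d:
7^1 ≡ 7 (mod 202)
7^2 ≡ 49 (mod 202)
7^4 ≡ 179 (mod 202)
7^5 ≡ 41 (mod 202)
7^10 ≡ 65 (mod 202)
7^20 ≡ 185 (mod 202)
7^25 ≡ 111 (mod 202)
7^50 ≡ 201 (mod 202)
7^100 ≡ 1 (mod 202) ✓
Therefore the multiplicative order of 7 modulo 202 is 100.

100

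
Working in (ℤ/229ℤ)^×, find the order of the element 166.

228

Since 166 ∈ (Z/229Z)^×, its order divides φ(229) = 229 − 1 = 228 = 2^2 · 3 · 19.
Divisors of 228: 1, 2, 3, 4, 6, 12, 19, 38, 57, 76, 114, 228.
Test each divisor d:
166^1 ≡ 166 (mod 229)
166^2 ≡ 76 (mod 229)
166^3 ≡ 21 (mod 229)
166^4 ≡ 51 (mod 229)
166^6 ≡ 212 (mod 229)
166^12 ≡ 60 (mod 229)
166^19 ≡ 140 (mod 229)
166^38 ≡ 135 (mod 229)
166^57 ≡ 122 (mod 229)
166^76 ≡ 134 (mod 229)
166^114 ≡ 228 (mod 229)
166^228 ≡ 1 (mod 229) ✓
So ord_229(166) = 228.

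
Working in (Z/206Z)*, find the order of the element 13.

17

Since 13 ∈ (Z/206Z)^×, its order divides φ(206) = φ(2)·φ(103) = 1·102 = 102 = 2 · 3 · 17.
Divisors of 102: 1, 2, 3, 6, 17, 34, 51, 102.
Compute 13^d (mod 206) for the divisors d until we hit 1:
13^1 ≡ 13 (mod 206)
13^2 ≡ 169 (mod 206)
13^3 ≡ 137 (mod 206)
13^6 ≡ 23 (mod 206)
13^17 ≡ 1 (mod 206) ✓
Therefore the multiplicative order of 13 modulo 206 is 17.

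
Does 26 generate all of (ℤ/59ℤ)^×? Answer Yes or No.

φ(59) = 59 − 1 = 58 = 2 · 29.
Test 26^(58/q) mod 59 for each prime factor q of 58:
26^29 ≡ 1 (mod 59)  [q = 2: ≡ 1 ✗]
26^2 ≡ 27 (mod 59)  [q = 29: ≢ 1 ✓]
The check at q = 2 fails, so 26 generates a proper subgroup.

No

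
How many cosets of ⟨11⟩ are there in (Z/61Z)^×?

ord(11) | φ(61) = 61 − 1 = 60 = 2^2 · 3 · 5.
Divisors of 60: 1, 2, 3, 4, 5, 6, 10, 12, 15, 20, 30, 60.
Check 11^d mod 61 for each divisor in increasing order:
11^1 ≡ 11
11^2 ≡ 60
11^3 ≡ 50
11^4 ≡ 1
Thus |⟨11⟩| = ord(11) = 4.
The index is φ(61) / ord(11) = 60 / 4 = 15.

15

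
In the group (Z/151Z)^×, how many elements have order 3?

φ(151) = 151 − 1 = 150 = 2 · 3 · 5^2.
Since (Z/151Z)^× is cyclic of order 150, the number of elements of order d is φ(d) when d | 150 and 0 otherwise.
3 | 150, and φ(3) = 3 − 1 = 2.

2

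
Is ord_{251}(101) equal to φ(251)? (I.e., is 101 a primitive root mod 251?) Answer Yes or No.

No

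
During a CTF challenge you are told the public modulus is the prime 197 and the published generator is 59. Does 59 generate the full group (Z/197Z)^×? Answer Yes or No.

No

φ(197) = 197 − 1 = 196 = 2^2 · 7^2.
59 is a primitive root mod 197 iff 59^(φ(197)/q) ≢ 1 for every prime q | φ(197), i.e. q ∈ {2, 7}.
59^98 ≡ 1 (mod 197)  [q = 2: ≡ 1 ✗]
59^28 ≡ 104 (mod 197)  [q = 7: ≢ 1 ✓]
Since 59^98 ≡ 1, the order of 59 divides 98 < 196, so 59 is not a primitive root.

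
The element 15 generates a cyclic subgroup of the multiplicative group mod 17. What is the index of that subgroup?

The order of 15 must divide φ(17) = 17 − 1 = 16 = 2^4.
Divisors of 16: 1, 2, 4, 8, 16.
Check 15^d mod 17 for each divisor in increasing order:
15^1 ≡ 15
15^2 ≡ 4
15^4 ≡ 16
15^8 ≡ 1
The order of 15 is 8, so the subgroup it generates has 8 elements.
The index is φ(17) / ord(15) = 16 / 8 = 2.

2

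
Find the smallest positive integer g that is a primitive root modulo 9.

φ(9) = φ(3^2) = 3·(3−1) = 6 = 2 · 3.
Test candidates g = 2, 3, … against the prime factors q ∈ {2, 3} of φ(9): g is a generator iff g^(6/q) ≢ 1 for every such q.
g = 2: 2^3 ≡ 8; 2^2 ≡ 4 — none is 1, so 2 is a primitive root.
Hence the least primitive root of 9 is 2.

2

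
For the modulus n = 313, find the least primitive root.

10

φ(313) = 313 − 1 = 312 = 2^3 · 3 · 13.
Test candidates g = 2, 3, … against the prime factors q ∈ {2, 3, 13} of φ(313): g is a generator iff g^(312/q) ≢ 1 for every such q.
g = 2: 2^156 ≡ 1 — hits 1, so not a primitive root.
g = 3: 3^156 ≡ 1 — hits 1, so not a primitive root.
g = 4: 4^156 ≡ 1 — hits 1, so not a primitive root.
g = 5: 5^156 ≡ 312; 5^104 ≡ 1 — hits 1, so not a primitive root.
g = 6: 6^156 ≡ 1 — hits 1, so not a primitive root.
g = 7: 7^156 ≡ 312; 7^104 ≡ 1 — hits 1, so not a primitive root.
g = 8: 8^156 ≡ 1 — hits 1, so not a primitive root.
g = 9: 9^156 ≡ 1 — hits 1, so not a primitive root.
g = 10: 10^156 ≡ 312; 10^104 ≡ 214; 10^24 ≡ 103 — none is 1, so 10 is a primitive root.
So 10 is the smallest generator of (Z/313Z)^×.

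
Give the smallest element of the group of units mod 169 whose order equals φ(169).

2

φ(169) = φ(13^2) = 13·(13−1) = 156 = 2^2 · 3 · 13.
g is a primitive root iff g^(156/q) ≢ 1 (mod 169) for each prime q ∈ {2, 3, 13}.
g = 2: 2^78 ≡ 168; 2^52 ≡ 146; 2^12 ≡ 40 — none is 1, so 2 is a primitive root.
So 2 is the smallest generator of (Z/169Z)^×.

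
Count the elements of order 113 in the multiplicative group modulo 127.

φ(127) = 127 − 1 = 126 = 2 · 3^2 · 7.
(Z/127Z)^× is cyclic (|G| = 126); a cyclic group of order m has exactly φ(d) elements of each order d | m, and none otherwise.
113 does not divide 126, so no element of (Z/127Z)^× has order 113.

0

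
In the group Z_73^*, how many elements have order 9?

6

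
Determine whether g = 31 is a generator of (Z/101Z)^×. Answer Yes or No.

No

φ(101) = 101 − 1 = 100 = 2^2 · 5^2.
It suffices to check that the order of 31 is not a proper divisor of 100: compute 31^(100/q) for q ∈ {2, 5}.
31^50 ≡ 1 (mod 101)  [q = 2: ≡ 1 ✗]
31^20 ≡ 84 (mod 101)  [q = 5: ≢ 1 ✓]
The check at q = 2 fails, so 31 generates a proper subgroup.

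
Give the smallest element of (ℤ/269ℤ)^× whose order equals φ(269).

2

φ(269) = 269 − 1 = 268 = 2^2 · 67.
Test candidates g = 2, 3, … against the prime factors q ∈ {2, 67} of φ(269): g is a generator iff g^(268/q) ≢ 1 for every such q.
g = 2: 2^134 ≡ 268; 2^4 ≡ 16 — none is 1, so 2 is a primitive root.
Hence the least primitive root of 269 is 2.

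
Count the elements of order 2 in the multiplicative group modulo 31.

φ(31) = 31 − 1 = 30 = 2 · 3 · 5.
In a cyclic group of order 30, there are φ(d) elements of order d for each divisor d of 30, and zero for non-divisors.
2 | 30, and φ(2) = 2 − 1 = 1.

1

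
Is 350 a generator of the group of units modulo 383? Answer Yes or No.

φ(383) = 383 − 1 = 382 = 2 · 191.
Test 350^(382/q) mod 383 for each prime factor q of 382:
350^191 ≡ 1 (mod 383)  [q = 2: ≡ 1 ✗]
350^2 ≡ 323 (mod 383)  [q = 191: ≢ 1 ✓]
Since 350^191 ≡ 1, the order of 350 divides 191 < 382, so 350 is not a primitive root.

No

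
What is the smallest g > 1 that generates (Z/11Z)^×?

2

φ(11) = 11 − 1 = 10 = 2 · 5.
g is a primitive root iff g^(10/q) ≢ 1 (mod 11) for each prime q ∈ {2, 5}.
g = 2: 2^5 ≡ 10; 2^2 ≡ 4 — none is 1, so 2 is a primitive root.
So 2 is the smallest generator of (Z/11Z)^×.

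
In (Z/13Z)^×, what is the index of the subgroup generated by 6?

1

ord(6) | φ(13) = 13 − 1 = 12 = 2^2 · 3.
Divisors of 12: 1, 2, 3, 4, 6, 12.
Compute 6^d (mod 13) for the divisors d until we hit 1:
6^1 ≡ 6
6^2 ≡ 10
6^3 ≡ 8
6^4 ≡ 9
6^6 ≡ 12
6^12 ≡ 1
So ord_13(6) = 12, hence |⟨6⟩| = 12.
Index = |(Z/13Z)^×| / |⟨6⟩| = 12 / 12 = 1.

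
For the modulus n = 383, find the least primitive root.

5

φ(383) = 383 − 1 = 382 = 2 · 191.
g is a primitive root iff g^(382/q) ≢ 1 (mod 383) for each prime q ∈ {2, 191}.
g = 2: 2^191 ≡ 1 — hits 1, so not a primitive root.
g = 3: 3^191 ≡ 1 — hits 1, so not a primitive root.
g = 4: 4^191 ≡ 1 — hits 1, so not a primitive root.
g = 5: 5^191 ≡ 382; 5^2 ≡ 25 — none is 1, so 5 is a primitive root.
So 5 is the smallest generator of (Z/383Z)^×.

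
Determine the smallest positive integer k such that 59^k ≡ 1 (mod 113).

ord(59) | φ(113) = 113 − 1 = 112 = 2^4 · 7.
Divisors of 112: 1, 2, 4, 7, 8, 14, 16, 28, 56, 112.
Compute 59^d (mod 113) for the divisors d until we hit 1:
59^1 ≡ 59 (mod 113)
59^2 ≡ 91 (mod 113)
59^4 ≡ 32 (mod 113)
59^7 ≡ 48 (mod 113)
59^8 ≡ 7 (mod 113)
59^14 ≡ 44 (mod 113)
59^16 ≡ 49 (mod 113)
59^28 ≡ 15 (mod 113)
59^56 ≡ 112 (mod 113)
59^112 ≡ 1 (mod 113) ✓
The smallest such exponent is 112, so the order of 59 is 112.

112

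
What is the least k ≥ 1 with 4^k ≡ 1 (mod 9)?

ord(4) | φ(9) = φ(3^2) = 3·(3−1) = 6 = 2 · 3.
Divisors of 6: 1, 2, 3, 6.
Compute 4^d (mod 9) for the divisors d until we hit 1:
4^1 ≡ 4
4^2 ≡ 7
4^3 ≡ 1
So ord_9(4) = 3.

3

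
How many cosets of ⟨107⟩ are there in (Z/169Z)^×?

The order of 107 must divide φ(169) = φ(13^2) = 13·(13−1) = 156 = 2^2 · 3 · 13.
Divisors of 156: 1, 2, 3, 4, 6, 12, 13, 26, 39, 52, 78, 156.
Check 107^d mod 169 for each divisor in increasing order:
107^1 ≡ 107 (mod 169)
107^2 ≡ 126 (mod 169)
107^3 ≡ 131 (mod 169)
107^4 ≡ 159 (mod 169)
107^6 ≡ 92 (mod 169)
107^12 ≡ 14 (mod 169)
107^13 ≡ 146 (mod 169)
107^26 ≡ 22 (mod 169)
107^39 ≡ 1 (mod 169) ✓
The order of 107 is 39, so the subgroup it generates has 39 elements.
Index = |(Z/169Z)^×| / |⟨107⟩| = 156 / 39 = 4.

4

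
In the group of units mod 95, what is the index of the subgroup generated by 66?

8

Since 66 ∈ (Z/95Z)^×, its order divides φ(95) = φ(5·19) = (5−1)·(19−1) = 4·18 = 72 = 2^3 · 3^2.
Divisors of 72: 1, 2, 3, 4, 6, 8, 9, 12, 18, 24, 36, 72.
Test each divisor d:
66^1 ≡ 66 (mod 95)
66^2 ≡ 81 (mod 95)
66^3 ≡ 26 (mod 95)
66^4 ≡ 6 (mod 95)
66^6 ≡ 11 (mod 95)
66^8 ≡ 36 (mod 95)
66^9 ≡ 1 (mod 95) ✓
Thus |⟨66⟩| = ord(66) = 9.
Index = |(Z/95Z)^×| / |⟨66⟩| = 72 / 9 = 8.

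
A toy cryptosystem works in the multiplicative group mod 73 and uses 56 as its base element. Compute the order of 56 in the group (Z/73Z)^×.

24

By Lagrange's theorem, ord_73(56) divides φ(73) = 73 − 1 = 72 = 2^3 · 3^2.
Divisors of 72: 1, 2, 3, 4, 6, 8, 9, 12, 18, 24, 36, 72.
Check 56^d mod 73 for each divisor in increasing order:
56^1 ≡ 56
56^2 ≡ 70
56^3 ≡ 51
56^4 ≡ 9
56^6 ≡ 46
56^8 ≡ 8
56^9 ≡ 10
56^12 ≡ 72
56^18 ≡ 27
56^24 ≡ 1
Hence ord(56) = 24.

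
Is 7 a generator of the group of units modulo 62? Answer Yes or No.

φ(62) = φ(2)·φ(31) = 1·30 = 30 = 2 · 3 · 5.
It suffices to check that the order of 7 is not a proper divisor of 30: compute 7^(30/q) for q ∈ {2, 3, 5}.
7^15 ≡ 1 (mod 62)  [q = 2: ≡ 1 ✗]
7^10 ≡ 25 (mod 62)  [q = 3: ≢ 1 ✓]
7^6 ≡ 35 (mod 62)  [q = 5: ≢ 1 ✓]
The check at q = 2 fails, so 7 generates a proper subgroup.

No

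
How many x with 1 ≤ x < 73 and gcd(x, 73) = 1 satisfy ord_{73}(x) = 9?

6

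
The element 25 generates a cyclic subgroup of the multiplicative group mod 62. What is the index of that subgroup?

By Lagrange's theorem, ord_62(25) divides φ(62) = φ(2)·φ(31) = 1·30 = 30 = 2 · 3 · 5.
Divisors of 30: 1, 2, 3, 5, 6, 10, 15, 30.
Compute 25^d (mod 62) for the divisors d until we hit 1:
25^1 ≡ 25 (mod 62)
25^2 ≡ 5 (mod 62)
25^3 ≡ 1 (mod 62) ✓
The order of 25 is 3, so the subgroup it generates has 3 elements.
The index is φ(62) / ord(25) = 30 / 3 = 10.

10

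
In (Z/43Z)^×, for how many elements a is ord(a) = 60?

φ(43) = 43 − 1 = 42 = 2 · 3 · 7.
In a cyclic group of order 42, there are φ(d) elements of order d for each divisor d of 42, and zero for non-divisors.
60 does not divide 42, so no element of (Z/43Z)^× has order 60.

0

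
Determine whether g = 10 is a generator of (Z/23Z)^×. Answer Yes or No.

Yes

φ(23) = 23 − 1 = 22 = 2 · 11.
10 is a primitive root mod 23 iff 10^(φ(23)/q) ≢ 1 for every prime q | φ(23), i.e. q ∈ {2, 11}.
10^11 ≡ 22 (mod 23)  [q = 2: ≢ 1 ✓]
10^2 ≡ 8 (mod 23)  [q = 11: ≢ 1 ✓]
All checks pass, so 10 has order 22 and is a primitive root modulo 23.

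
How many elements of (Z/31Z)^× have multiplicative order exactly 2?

φ(31) = 31 − 1 = 30 = 2 · 3 · 5.
In a cyclic group of order 30, there are φ(d) elements of order d for each divisor d of 30, and zero for non-divisors.
2 | 30, and φ(2) = 2 − 1 = 1.

1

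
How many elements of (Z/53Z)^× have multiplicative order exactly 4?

φ(53) = 53 − 1 = 52 = 2^2 · 13.
In a cyclic group of order 52, there are φ(d) elements of order d for each divisor d of 52, and zero for non-divisors.
4 = 2^2 divides 52, and φ(4) = 2.

2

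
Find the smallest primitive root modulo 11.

2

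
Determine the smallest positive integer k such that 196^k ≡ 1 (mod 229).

ord(196) | φ(229) = 229 − 1 = 228 = 2^2 · 3 · 19.
Divisors of 228: 1, 2, 3, 4, 6, 12, 19, 38, 57, 76, 114, 228.
Compute 196^d (mod 229) for the divisors d until we hit 1:
196^1 ≡ 196 (mod 229)
196^2 ≡ 173 (mod 229)
196^3 ≡ 16 (mod 229)
196^4 ≡ 159 (mod 229)
196^6 ≡ 27 (mod 229)
196^12 ≡ 42 (mod 229)
196^19 ≡ 134 (mod 229)
196^38 ≡ 94 (mod 229)
196^57 ≡ 1 (mod 229) ✓
Therefore the multiplicative order of 196 modulo 229 is 57.

57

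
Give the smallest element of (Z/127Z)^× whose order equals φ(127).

φ(127) = 127 − 1 = 126 = 2 · 3^2 · 7.
Test candidates g = 2, 3, … against the prime factors q ∈ {2, 3, 7} of φ(127): g is a generator iff g^(126/q) ≢ 1 for every such q.
g = 2: 2^63 ≡ 1 — hits 1, so not a primitive root.
g = 3: 3^63 ≡ 126; 3^42 ≡ 107; 3^18 ≡ 4 — none is 1, so 3 is a primitive root.
Hence the least primitive root of 127 is 3.

3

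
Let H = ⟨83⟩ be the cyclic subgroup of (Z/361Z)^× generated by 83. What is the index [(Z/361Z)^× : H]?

ord(83) | φ(361) = φ(19^2) = 19·(19−1) = 342 = 2 · 3^2 · 19.
Divisors of 342: 1, 2, 3, 6, 9, 18, 19, 38, 57, 114, 171, 342.
Test each divisor d:
83^1 ≡ 83 (mod 361)
83^2 ≡ 30 (mod 361)
83^3 ≡ 324 (mod 361)
83^6 ≡ 286 (mod 361)
83^9 ≡ 248 (mod 361)
83^18 ≡ 134 (mod 361)
83^19 ≡ 292 (mod 361)
83^38 ≡ 68 (mod 361)
83^57 ≡ 1 (mod 361) ✓
Thus |⟨83⟩| = ord(83) = 57.
Index = |(Z/361Z)^×| / |⟨83⟩| = 342 / 57 = 6.

6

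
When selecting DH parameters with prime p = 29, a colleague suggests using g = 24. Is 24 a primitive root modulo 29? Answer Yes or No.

No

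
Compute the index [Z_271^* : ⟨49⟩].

2

Since 49 ∈ (Z/271Z)^×, its order divides φ(271) = 271 − 1 = 270 = 2 · 3^3 · 5.
Divisors of 270: 1, 2, 3, 5, 6, 9, 10, 15, 18, 27, 30, 45, 54, 90, 135, 270.
Compute 49^d (mod 271) for the divisors d until we hit 1:
49^1 ≡ 49 (mod 271)
49^2 ≡ 233 (mod 271)
49^3 ≡ 35 (mod 271)
49^5 ≡ 25 (mod 271)
49^6 ≡ 141 (mod 271)
49^9 ≡ 57 (mod 271)
49^10 ≡ 83 (mod 271)
49^15 ≡ 178 (mod 271)
49^18 ≡ 268 (mod 271)
49^27 ≡ 100 (mod 271)
49^30 ≡ 248 (mod 271)
49^45 ≡ 242 (mod 271)
49^54 ≡ 244 (mod 271)
49^90 ≡ 28 (mod 271)
49^135 ≡ 1 (mod 271) ✓
So ord_271(49) = 135, hence |⟨49⟩| = 135.
[(Z/271Z)^× : ⟨49⟩] = 270/135 = 2.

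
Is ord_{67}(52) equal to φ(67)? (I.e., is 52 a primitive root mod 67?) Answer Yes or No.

No

φ(67) = 67 − 1 = 66 = 2 · 3 · 11.
52 is a primitive root mod 67 iff 52^(φ(67)/q) ≢ 1 for every prime q | φ(67), i.e. q ∈ {2, 3, 11}.
52^33 ≡ 66 (mod 67)  [q = 2: ≢ 1 ✓]
52^22 ≡ 1 (mod 67)  [q = 3: ≡ 1 ✗]
52^6 ≡ 22 (mod 67)  [q = 11: ≢ 1 ✓]
The check at q = 3 fails, so 52 generates a proper subgroup.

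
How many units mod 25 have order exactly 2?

1

φ(25) = φ(5^2) = 5·(5−1) = 20 = 2^2 · 5.
Since (Z/25Z)^× is cyclic of order 20, the number of elements of order d is φ(d) when d | 20 and 0 otherwise.
2 | 20, and φ(2) = 2 − 1 = 1.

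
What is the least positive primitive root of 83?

φ(83) = 83 − 1 = 82 = 2 · 41.
Test candidates g = 2, 3, … against the prime factors q ∈ {2, 41} of φ(83): g is a generator iff g^(82/q) ≢ 1 for every such q.
g = 2: 2^41 ≡ 82; 2^2 ≡ 4 — none is 1, so 2 is a primitive root.
The smallest primitive root modulo 83 is 2.

2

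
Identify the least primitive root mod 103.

5

φ(103) = 103 − 1 = 102 = 2 · 3 · 17.
Test candidates g = 2, 3, … against the prime factors q ∈ {2, 3, 17} of φ(103): g is a generator iff g^(102/q) ≢ 1 for every such q.
g = 2: 2^51 ≡ 1 — hits 1, so not a primitive root.
g = 3: 3^51 ≡ 102; 3^34 ≡ 1 — hits 1, so not a primitive root.
g = 4: 4^51 ≡ 1 — hits 1, so not a primitive root.
g = 5: 5^51 ≡ 102; 5^34 ≡ 56; 5^6 ≡ 72 — none is 1, so 5 is a primitive root.
Hence the least primitive root of 103 is 5.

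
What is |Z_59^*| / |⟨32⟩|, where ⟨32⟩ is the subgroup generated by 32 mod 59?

Since 32 ∈ (Z/59Z)^×, its order divides φ(59) = 59 − 1 = 58 = 2 · 29.
Divisors of 58: 1, 2, 29, 58.
Check 32^d mod 59 for each divisor in increasing order:
32^1 ≡ 32 (mod 59)
32^2 ≡ 21 (mod 59)
32^29 ≡ 58 (mod 59)
32^58 ≡ 1 (mod 59) ✓
The order of 32 is 58, so the subgroup it generates has 58 elements.
[(Z/59Z)^× : ⟨32⟩] = 58/58 = 1.

1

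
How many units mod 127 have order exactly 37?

0

φ(127) = 127 − 1 = 126 = 2 · 3^2 · 7.
In a cyclic group of order 126, there are φ(d) elements of order d for each divisor d of 126, and zero for non-divisors.
Here 126 is not a multiple of 37, so there are no elements of order 37.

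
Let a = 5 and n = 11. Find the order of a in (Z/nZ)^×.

5

By Lagrange's theorem, ord_11(5) divides φ(11) = 11 − 1 = 10 = 2 · 5.
Divisors of 10: 1, 2, 5, 10.
Compute 5^d (mod 11) for the divisors d until we hit 1:
5^1 ≡ 5 (mod 11)
5^2 ≡ 3 (mod 11)
5^5 ≡ 1 (mod 11) ✓
Therefore the multiplicative order of 5 modulo 11 is 5.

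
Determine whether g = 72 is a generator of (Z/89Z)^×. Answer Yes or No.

No

φ(89) = 89 − 1 = 88 = 2^3 · 11.
An element g generates (Z/89Z)^× iff g^(88/q) ≢ 1 (mod 89) for each prime q ∈ {2, 11}.
72^44 ≡ 1 (mod 89)  [q = 2: ≡ 1 ✗]
72^8 ≡ 8 (mod 89)  [q = 11: ≢ 1 ✓]
The check at q = 2 fails, so 72 generates a proper subgroup.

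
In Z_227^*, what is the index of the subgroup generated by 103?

2

ord(103) | φ(227) = 227 − 1 = 226 = 2 · 113.
Divisors of 226: 1, 2, 113, 226.
Check 103^d mod 227 for each divisor in increasing order:
103^1 ≡ 103
103^2 ≡ 167
103^113 ≡ 1
So ord_227(103) = 113, hence |⟨103⟩| = 113.
[(Z/227Z)^× : ⟨103⟩] = 226/113 = 2.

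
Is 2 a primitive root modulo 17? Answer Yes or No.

φ(17) = 17 − 1 = 16 = 2^4.
2 is a primitive root mod 17 iff 2^(φ(17)/q) ≢ 1 for every prime q | φ(17), i.e. q ∈ {2}.
2^8 ≡ 1 (mod 17)  [q = 2: ≡ 1 ✗]
Since 2^8 ≡ 1, the order of 2 divides 8 < 16, so 2 is not a primitive root.

No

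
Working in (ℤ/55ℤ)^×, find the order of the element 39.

10

The order of 39 must divide φ(55) = φ(5·11) = (5−1)·(11−1) = 4·10 = 40 = 2^3 · 5.
Divisors of 40: 1, 2, 4, 5, 8, 10, 20, 40.
Test each divisor d:
39^1 ≡ 39 (mod 55)
39^2 ≡ 36 (mod 55)
39^4 ≡ 31 (mod 55)
39^5 ≡ 54 (mod 55)
39^8 ≡ 26 (mod 55)
39^10 ≡ 1 (mod 55) ✓
Therefore the multiplicative order of 39 modulo 55 is 10.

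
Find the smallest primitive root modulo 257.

φ(257) = 257 − 1 = 256 = 2^8.
g is a primitive root iff g^(256/q) ≢ 1 (mod 257) for each prime q ∈ {2}.
g = 2: 2^128 ≡ 1 — hits 1, so not a primitive root.
g = 3: 3^128 ≡ 256 — none is 1, so 3 is a primitive root.
So 3 is the smallest generator of (Z/257Z)^×.

3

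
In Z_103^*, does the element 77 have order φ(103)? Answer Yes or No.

Yes

φ(103) = 103 − 1 = 102 = 2 · 3 · 17.
An element g generates (Z/103Z)^× iff g^(102/q) ≢ 1 (mod 103) for each prime q ∈ {2, 3, 17}.
77^51 ≡ 102 (mod 103)  [q = 2: ≢ 1 ✓]
77^34 ≡ 46 (mod 103)  [q = 3: ≢ 1 ✓]
77^6 ≡ 30 (mod 103)  [q = 17: ≢ 1 ✓]
All checks pass, so 77 has order 102 and is a primitive root modulo 103.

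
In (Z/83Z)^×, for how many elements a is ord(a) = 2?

1

φ(83) = 83 − 1 = 82 = 2 · 41.
(Z/83Z)^× is cyclic (|G| = 82); a cyclic group of order m has exactly φ(d) elements of each order d | m, and none otherwise.
2 | 82, and φ(2) = 2 − 1 = 1.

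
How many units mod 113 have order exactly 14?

φ(113) = 113 − 1 = 112 = 2^4 · 7.
(Z/113Z)^× is cyclic (|G| = 112); a cyclic group of order m has exactly φ(d) elements of each order d | m, and none otherwise.
14 = 2 · 7 divides 112, and φ(14) = 6.

6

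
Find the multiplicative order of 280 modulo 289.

136

The order of 280 must divide φ(289) = φ(17^2) = 17·(17−1) = 272 = 2^4 · 17.
Divisors of 272: 1, 2, 4, 8, 16, 17, 34, 68, 136, 272.
Compute 280^d (mod 289) for the divisors d until we hit 1:
280^1 ≡ 280 (mod 289)
280^2 ≡ 81 (mod 289)
280^4 ≡ 203 (mod 289)
280^8 ≡ 171 (mod 289)
280^16 ≡ 52 (mod 289)
280^17 ≡ 110 (mod 289)
280^34 ≡ 251 (mod 289)
280^68 ≡ 288 (mod 289)
280^136 ≡ 1 (mod 289) ✓
The smallest such exponent is 136, so the order of 280 is 136.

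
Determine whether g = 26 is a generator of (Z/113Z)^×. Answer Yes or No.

φ(113) = 113 − 1 = 112 = 2^4 · 7.
An element g generates (Z/113Z)^× iff g^(112/q) ≢ 1 (mod 113) for each prime q ∈ {2, 7}.
26^56 ≡ 1 (mod 113)  [q = 2: ≡ 1 ✗]
26^16 ≡ 30 (mod 113)  [q = 7: ≢ 1 ✓]
26^56 ≡ 1 shows ord(26) | 56, strictly less than φ(113); not a primitive root.

No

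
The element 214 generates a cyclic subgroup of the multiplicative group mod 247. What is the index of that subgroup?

6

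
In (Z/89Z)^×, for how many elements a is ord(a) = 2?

φ(89) = 89 − 1 = 88 = 2^3 · 11.
Since (Z/89Z)^× is cyclic of order 88, the number of elements of order d is φ(d) when d | 88 and 0 otherwise.
2 | 88, and φ(2) = 2 − 1 = 1.

1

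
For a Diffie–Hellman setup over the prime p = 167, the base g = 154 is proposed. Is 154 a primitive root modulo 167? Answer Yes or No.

No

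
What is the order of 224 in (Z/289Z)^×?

16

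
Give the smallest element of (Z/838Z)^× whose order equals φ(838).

φ(838) = φ(2)·φ(419) = 1·418 = 418 = 2 · 11 · 19.
Test candidates g = 2, 3, … against the prime factors q ∈ {2, 11, 19} of φ(838): g is a generator iff g^(418/q) ≢ 1 for every such q.
g = 2: gcd(2, 838) = 2 > 1, not a unit — skip.
g = 3: 3^209 ≡ 1 — hits 1, so not a primitive root.
g = 4: gcd(4, 838) = 2 > 1, not a unit — skip.
g = 5: 5^209 ≡ 1 — hits 1, so not a primitive root.
g = 6: gcd(6, 838) = 2 > 1, not a unit — skip.
g = 7: 7^209 ≡ 1 — hits 1, so not a primitive root.
g = 8: gcd(8, 838) = 2 > 1, not a unit — skip.
g = 9: 9^209 ≡ 1 — hits 1, so not a primitive root.
g = 10: gcd(10, 838) = 2 > 1, not a unit — skip.
g = 11: 11^209 ≡ 837; 11^38 ≡ 753; 11^22 ≡ 7 — none is 1, so 11 is a primitive root.
The smallest primitive root modulo 838 is 11.

11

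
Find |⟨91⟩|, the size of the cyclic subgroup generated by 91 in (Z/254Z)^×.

ord(91) | φ(254) = φ(2)·φ(127) = 1·126 = 126 = 2 · 3^2 · 7.
Divisors of 126: 1, 2, 3, 6, 7, 9, 14, 18, 21, 42, 63, 126.
Compute 91^d (mod 254) for the divisors d until we hit 1:
91^1 ≡ 91 (mod 254)
91^2 ≡ 153 (mod 254)
91^3 ≡ 207 (mod 254)
91^6 ≡ 177 (mod 254)
91^7 ≡ 105 (mod 254)
91^9 ≡ 63 (mod 254)
91^14 ≡ 103 (mod 254)
91^18 ≡ 159 (mod 254)
91^21 ≡ 147 (mod 254)
91^42 ≡ 19 (mod 254)
91^63 ≡ 253 (mod 254)
91^126 ≡ 1 (mod 254) ✓
So ord_254(91) = 126.

126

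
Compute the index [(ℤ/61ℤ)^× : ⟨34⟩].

12

By Lagrange's theorem, ord_61(34) divides φ(61) = 61 − 1 = 60 = 2^2 · 3 · 5.
Divisors of 60: 1, 2, 3, 4, 5, 6, 10, 12, 15, 20, 30, 60.
Compute 34^d (mod 61) for the divisors d until we hit 1:
34^1 ≡ 34 (mod 61)
34^2 ≡ 58 (mod 61)
34^3 ≡ 20 (mod 61)
34^4 ≡ 9 (mod 61)
34^5 ≡ 1 (mod 61) ✓
The order of 34 is 5, so the subgroup it generates has 5 elements.
The index is φ(61) / ord(34) = 60 / 5 = 12.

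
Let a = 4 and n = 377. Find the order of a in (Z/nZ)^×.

The order of 4 must divide φ(377) = φ(13·29) = (13−1)·(29−1) = 12·28 = 336 = 2^4 · 3 · 7.
Divisors of 336: 1, 2, 3, 4, 6, 7, 8, 12, 14, 16, 21, 24, 28, 42, 48, 56, 84, 112, 168, 336.
Compute 4^d (mod 377) for the divisors d until we hit 1:
4^1 ≡ 4 (mod 377)
4^2 ≡ 16 (mod 377)
4^3 ≡ 64 (mod 377)
4^4 ≡ 256 (mod 377)
4^6 ≡ 326 (mod 377)
4^7 ≡ 173 (mod 377)
4^8 ≡ 315 (mod 377)
4^12 ≡ 339 (mod 377)
4^14 ≡ 146 (mod 377)
4^16 ≡ 74 (mod 377)
4^21 ≡ 376 (mod 377)
4^24 ≡ 313 (mod 377)
4^28 ≡ 204 (mod 377)
4^42 ≡ 1 (mod 377) ✓
Hence ord(4) = 42.

42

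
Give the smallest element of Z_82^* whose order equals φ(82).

φ(82) = φ(2)·φ(41) = 1·40 = 40 = 2^3 · 5.
Test candidates g = 2, 3, … against the prime factors q ∈ {2, 5} of φ(82): g is a generator iff g^(40/q) ≢ 1 for every such q.
g = 2: gcd(2, 82) = 2 > 1, not a unit — skip.
g = 3: 3^20 ≡ 81; 3^8 ≡ 1 — hits 1, so not a primitive root.
g = 4: gcd(4, 82) = 2 > 1, not a unit — skip.
g = 5: 5^20 ≡ 1 — hits 1, so not a primitive root.
g = 6: gcd(6, 82) = 2 > 1, not a unit — skip.
g = 7: 7^20 ≡ 81; 7^8 ≡ 37 — none is 1, so 7 is a primitive root.
So 7 is the smallest generator of (Z/82Z)^×.

7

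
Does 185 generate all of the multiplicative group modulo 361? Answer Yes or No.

φ(361) = φ(19^2) = 19·(19−1) = 342 = 2 · 3^2 · 19.
It suffices to check that the order of 185 is not a proper divisor of 342: compute 185^(342/q) for q ∈ {2, 3, 19}.
185^171 ≡ 360 (mod 361)  [q = 2: ≢ 1 ✓]
185^114 ≡ 292 (mod 361)  [q = 3: ≢ 1 ✓]
185^18 ≡ 267 (mod 361)  [q = 19: ≢ 1 ✓]
None equal 1, so ord_361(185) = 342: 185 is a primitive root.

Yes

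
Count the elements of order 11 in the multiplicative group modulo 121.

10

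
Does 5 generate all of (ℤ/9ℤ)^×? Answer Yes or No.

Yes

φ(9) = φ(3^2) = 3·(3−1) = 6 = 2 · 3.
An element g generates (Z/9Z)^× iff g^(6/q) ≢ 1 (mod 9) for each prime q ∈ {2, 3}.
5^3 ≡ 8 (mod 9)  [q = 2: ≢ 1 ✓]
5^2 ≡ 7 (mod 9)  [q = 3: ≢ 1 ✓]
All checks pass, so 5 has order 6 and is a primitive root modulo 9.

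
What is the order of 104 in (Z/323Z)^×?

By Lagrange's theorem, ord_323(104) divides φ(323) = φ(17·19) = (17−1)·(19−1) = 16·18 = 288 = 2^5 · 3^2.
Divisors of 288: 1, 2, 3, 4, 6, 8, 9, 12, 16, 18, 24, 32, 36, 48, 72, 96, 144, 288.
Check 104^d mod 323 for each divisor in increasing order:
104^1 ≡ 104 (mod 323)
104^2 ≡ 157 (mod 323)
104^3 ≡ 178 (mod 323)
104^4 ≡ 101 (mod 323)
104^6 ≡ 30 (mod 323)
104^8 ≡ 188 (mod 323)
104^9 ≡ 172 (mod 323)
104^12 ≡ 254 (mod 323)
104^16 ≡ 137 (mod 323)
104^18 ≡ 191 (mod 323)
104^24 ≡ 239 (mod 323)
104^32 ≡ 35 (mod 323)
104^36 ≡ 305 (mod 323)
104^48 ≡ 273 (mod 323)
104^72 ≡ 1 (mod 323) ✓
Therefore the multiplicative order of 104 modulo 323 is 72.

72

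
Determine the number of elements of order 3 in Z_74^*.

2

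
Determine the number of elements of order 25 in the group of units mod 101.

20

φ(101) = 101 − 1 = 100 = 2^2 · 5^2.
Since (Z/101Z)^× is cyclic of order 100, the number of elements of order d is φ(d) when d | 100 and 0 otherwise.
25 = 5^2 divides 100, and φ(25) = 20.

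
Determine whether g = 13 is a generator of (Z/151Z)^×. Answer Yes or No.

φ(151) = 151 − 1 = 150 = 2 · 3 · 5^2.
Test 13^(150/q) mod 151 for each prime factor q of 150:
13^75 ≡ 150 (mod 151)  [q = 2: ≢ 1 ✓]
13^50 ≡ 118 (mod 151)  [q = 3: ≢ 1 ✓]
13^30 ≡ 59 (mod 151)  [q = 5: ≢ 1 ✓]
None equal 1, so ord_151(13) = 150: 13 is a primitive root.

Yes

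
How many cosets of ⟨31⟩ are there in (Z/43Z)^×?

2

The order of 31 must divide φ(43) = 43 − 1 = 42 = 2 · 3 · 7.
Divisors of 42: 1, 2, 3, 6, 7, 14, 21, 42.
Test each divisor d:
31^1 ≡ 31
31^2 ≡ 15
31^3 ≡ 35
31^6 ≡ 21
31^7 ≡ 6
31^14 ≡ 36
31^21 ≡ 1
Thus |⟨31⟩| = ord(31) = 21.
[(Z/43Z)^× : ⟨31⟩] = 42/21 = 2.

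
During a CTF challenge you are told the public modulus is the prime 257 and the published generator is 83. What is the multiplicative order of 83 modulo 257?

Since 83 ∈ (Z/257Z)^×, its order divides φ(257) = 257 − 1 = 256 = 2^8.
Divisors of 256: 1, 2, 4, 8, 16, 32, 64, 128, 256.
Check 83^d mod 257 for each divisor in increasing order:
83^1 ≡ 83
83^2 ≡ 207
83^4 ≡ 187
83^8 ≡ 17
83^16 ≡ 32
83^32 ≡ 253
83^64 ≡ 16
83^128 ≡ 256
83^256 ≡ 1
Hence ord(83) = 256.

256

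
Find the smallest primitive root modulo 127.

φ(127) = 127 − 1 = 126 = 2 · 3^2 · 7.
Test candidates g = 2, 3, … against the prime factors q ∈ {2, 3, 7} of φ(127): g is a generator iff g^(126/q) ≢ 1 for every such q.
g = 2: 2^63 ≡ 1 — hits 1, so not a primitive root.
g = 3: 3^63 ≡ 126; 3^42 ≡ 107; 3^18 ≡ 4 — none is 1, so 3 is a primitive root.
The smallest primitive root modulo 127 is 3.

3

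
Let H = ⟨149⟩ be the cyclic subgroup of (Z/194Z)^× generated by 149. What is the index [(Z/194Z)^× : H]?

3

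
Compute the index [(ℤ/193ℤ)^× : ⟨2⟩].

2

By Lagrange's theorem, ord_193(2) divides φ(193) = 193 − 1 = 192 = 2^6 · 3.
Divisors of 192: 1, 2, 3, 4, 6, 8, 12, 16, 24, 32, 48, 64, 96, 192.
Test each divisor d:
2^1 ≡ 2 (mod 193)
2^2 ≡ 4 (mod 193)
2^3 ≡ 8 (mod 193)
2^4 ≡ 16 (mod 193)
2^6 ≡ 64 (mod 193)
2^8 ≡ 63 (mod 193)
2^12 ≡ 43 (mod 193)
2^16 ≡ 109 (mod 193)
2^24 ≡ 112 (mod 193)
2^32 ≡ 108 (mod 193)
2^48 ≡ 192 (mod 193)
2^64 ≡ 84 (mod 193)
2^96 ≡ 1 (mod 193) ✓
Thus |⟨2⟩| = ord(2) = 96.
Index = |(Z/193Z)^×| / |⟨2⟩| = 192 / 96 = 2.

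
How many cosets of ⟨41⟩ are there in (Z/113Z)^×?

2

Since 41 ∈ (Z/113Z)^×, its order divides φ(113) = 113 − 1 = 112 = 2^4 · 7.
Divisors of 112: 1, 2, 4, 7, 8, 14, 16, 28, 56, 112.
Compute 41^d (mod 113) for the divisors d until we hit 1:
41^1 ≡ 41
41^2 ≡ 99
41^4 ≡ 83
41^7 ≡ 44
41^8 ≡ 109
41^14 ≡ 15
41^16 ≡ 16
41^28 ≡ 112
41^56 ≡ 1
So ord_113(41) = 56, hence |⟨41⟩| = 56.
[(Z/113Z)^× : ⟨41⟩] = 112/56 = 2.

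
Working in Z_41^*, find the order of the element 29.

By Lagrange's theorem, ord_41(29) divides φ(41) = 41 − 1 = 40 = 2^3 · 5.
Divisors of 40: 1, 2, 4, 5, 8, 10, 20, 40.
Compute 29^d (mod 41) for the divisors d until we hit 1:
29^1 ≡ 29 (mod 41)
29^2 ≡ 21 (mod 41)
29^4 ≡ 31 (mod 41)
29^5 ≡ 38 (mod 41)
29^8 ≡ 18 (mod 41)
29^10 ≡ 9 (mod 41)
29^20 ≡ 40 (mod 41)
29^40 ≡ 1 (mod 41) ✓
Hence ord(29) = 40.

40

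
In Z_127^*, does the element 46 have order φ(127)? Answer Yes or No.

Yes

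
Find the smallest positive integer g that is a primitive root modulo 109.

φ(109) = 109 − 1 = 108 = 2^2 · 3^3.
g is a primitive root iff g^(108/q) ≢ 1 (mod 109) for each prime q ∈ {2, 3}.
g = 2: 2^54 ≡ 108; 2^36 ≡ 1 — hits 1, so not a primitive root.
g = 3: 3^54 ≡ 1 — hits 1, so not a primitive root.
g = 4: 4^54 ≡ 1 — hits 1, so not a primitive root.
g = 5: 5^54 ≡ 1 — hits 1, so not a primitive root.
g = 6: 6^54 ≡ 108; 6^36 ≡ 63 — none is 1, so 6 is a primitive root.
So 6 is the smallest generator of (Z/109Z)^×.

6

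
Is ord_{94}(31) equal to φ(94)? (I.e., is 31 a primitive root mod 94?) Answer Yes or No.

Yes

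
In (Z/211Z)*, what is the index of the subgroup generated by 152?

1

Since 152 ∈ (Z/211Z)^×, its order divides φ(211) = 211 − 1 = 210 = 2 · 3 · 5 · 7.
Divisors of 210: 1, 2, 3, 5, 6, 7, 10, 14, 15, 21, 30, 35, 42, 70, 105, 210.
Compute 152^d (mod 211) for the divisors d until we hit 1:
152^1 ≡ 152
152^2 ≡ 105
152^3 ≡ 135
152^5 ≡ 38
152^6 ≡ 79
152^7 ≡ 192
152^10 ≡ 178
152^14 ≡ 150
152^15 ≡ 12
152^21 ≡ 104
152^30 ≡ 144
152^35 ≡ 197
152^42 ≡ 55
152^70 ≡ 196
152^105 ≡ 210
152^210 ≡ 1
The order of 152 is 210, so the subgroup it generates has 210 elements.
[(Z/211Z)^× : ⟨152⟩] = 210/210 = 1.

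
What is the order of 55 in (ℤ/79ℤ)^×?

By Lagrange's theorem, ord_79(55) divides φ(79) = 79 − 1 = 78 = 2 · 3 · 13.
Divisors of 78: 1, 2, 3, 6, 13, 26, 39, 78.
Evaluate successive powers at the divisors of 78:
55^1 ≡ 55 (mod 79)
55^2 ≡ 23 (mod 79)
55^3 ≡ 1 (mod 79) ✓
So ord_79(55) = 3.

3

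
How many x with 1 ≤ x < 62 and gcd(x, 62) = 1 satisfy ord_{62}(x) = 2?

1

φ(62) = φ(2)·φ(31) = 1·30 = 30 = 2 · 3 · 5.
(Z/62Z)^× is cyclic (|G| = 30); a cyclic group of order m has exactly φ(d) elements of each order d | m, and none otherwise.
2 | 30, and φ(2) = 2 − 1 = 1.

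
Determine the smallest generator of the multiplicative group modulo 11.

φ(11) = 11 − 1 = 10 = 2 · 5.
g is a primitive root iff g^(10/q) ≢ 1 (mod 11) for each prime q ∈ {2, 5}.
g = 2: 2^5 ≡ 10; 2^2 ≡ 4 — none is 1, so 2 is a primitive root.
So 2 is the smallest generator of (Z/11Z)^×.

2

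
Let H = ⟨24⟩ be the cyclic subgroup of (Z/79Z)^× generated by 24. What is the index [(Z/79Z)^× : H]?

13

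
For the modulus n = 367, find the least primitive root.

φ(367) = 367 − 1 = 366 = 2 · 3 · 61.
Test candidates g = 2, 3, … against the prime factors q ∈ {2, 3, 61} of φ(367): g is a generator iff g^(366/q) ≢ 1 for every such q.
g = 2: 2^183 ≡ 1 — hits 1, so not a primitive root.
g = 3: 3^183 ≡ 366; 3^122 ≡ 1 — hits 1, so not a primitive root.
g = 4: 4^183 ≡ 1 — hits 1, so not a primitive root.
g = 5: 5^183 ≡ 366; 5^122 ≡ 1 — hits 1, so not a primitive root.
g = 6: 6^183 ≡ 366; 6^122 ≡ 283; 6^6 ≡ 47 — none is 1, so 6 is a primitive root.
Hence the least primitive root of 367 is 6.

6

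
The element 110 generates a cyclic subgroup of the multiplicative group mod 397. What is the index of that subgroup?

By Lagrange's theorem, ord_397(110) divides φ(397) = 397 − 1 = 396 = 2^2 · 3^2 · 11.
Divisors of 396: 1, 2, 3, 4, 6, 9, 11, 12, 18, 22, 33, 36, 44, 66, 99, 132, 198, 396.
Evaluate successive powers at the divisors of 396:
110^1 ≡ 110 (mod 397)
110^2 ≡ 190 (mod 397)
110^3 ≡ 256 (mod 397)
110^4 ≡ 370 (mod 397)
110^6 ≡ 31 (mod 397)
110^9 ≡ 393 (mod 397)
110^11 ≡ 34 (mod 397)
110^12 ≡ 167 (mod 397)
110^18 ≡ 16 (mod 397)
110^22 ≡ 362 (mod 397)
110^33 ≡ 1 (mod 397) ✓
So ord_397(110) = 33, hence |⟨110⟩| = 33.
Index = |(Z/397Z)^×| / |⟨110⟩| = 396 / 33 = 12.

12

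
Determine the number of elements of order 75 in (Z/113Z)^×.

0

φ(113) = 113 − 1 = 112 = 2^4 · 7.
Since (Z/113Z)^× is cyclic of order 112, the number of elements of order d is φ(d) when d | 112 and 0 otherwise.
Here 112 is not a multiple of 75, so there are no elements of order 75.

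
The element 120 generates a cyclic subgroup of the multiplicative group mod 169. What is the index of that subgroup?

The order of 120 must divide φ(169) = φ(13^2) = 13·(13−1) = 156 = 2^2 · 3 · 13.
Divisors of 156: 1, 2, 3, 4, 6, 12, 13, 26, 39, 52, 78, 156.
Compute 120^d (mod 169) for the divisors d until we hit 1:
120^1 ≡ 120 (mod 169)
120^2 ≡ 35 (mod 169)
120^3 ≡ 144 (mod 169)
120^4 ≡ 42 (mod 169)
120^6 ≡ 118 (mod 169)
120^12 ≡ 66 (mod 169)
120^13 ≡ 146 (mod 169)
120^26 ≡ 22 (mod 169)
120^39 ≡ 1 (mod 169) ✓
So ord_169(120) = 39, hence |⟨120⟩| = 39.
[(Z/169Z)^× : ⟨120⟩] = 156/39 = 4.

4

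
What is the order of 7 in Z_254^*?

126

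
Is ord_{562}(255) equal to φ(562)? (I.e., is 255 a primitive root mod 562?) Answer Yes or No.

Yes

φ(562) = φ(2)·φ(281) = 1·280 = 280 = 2^3 · 5 · 7.
Test 255^(280/q) mod 562 for each prime factor q of 280:
255^140 ≡ 561 (mod 562)  [q = 2: ≢ 1 ✓]
255^56 ≡ 153 (mod 562)  [q = 5: ≢ 1 ✓]
255^40 ≡ 109 (mod 562)  [q = 7: ≢ 1 ✓]
Every test exponent gives a nontrivial residue, hence 255 generates the full group.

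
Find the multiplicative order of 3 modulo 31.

By Lagrange's theorem, ord_31(3) divides φ(31) = 31 − 1 = 30 = 2 · 3 · 5.
Divisors of 30: 1, 2, 3, 5, 6, 10, 15, 30.
Test each divisor d:
3^1 ≡ 3 (mod 31)
3^2 ≡ 9 (mod 31)
3^3 ≡ 27 (mod 31)
3^5 ≡ 26 (mod 31)
3^6 ≡ 16 (mod 31)
3^10 ≡ 25 (mod 31)
3^15 ≡ 30 (mod 31)
3^30 ≡ 1 (mod 31) ✓
Hence ord(3) = 30.

30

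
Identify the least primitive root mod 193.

φ(193) = 193 − 1 = 192 = 2^6 · 3.
Test candidates g = 2, 3, … against the prime factors q ∈ {2, 3} of φ(193): g is a generator iff g^(192/q) ≢ 1 for every such q.
g = 2: 2^96 ≡ 1 — hits 1, so not a primitive root.
g = 3: 3^96 ≡ 1 — hits 1, so not a primitive root.
g = 4: 4^96 ≡ 1 — hits 1, so not a primitive root.
g = 5: 5^96 ≡ 192; 5^64 ≡ 84 — none is 1, so 5 is a primitive root.
Hence the least primitive root of 193 is 5.

5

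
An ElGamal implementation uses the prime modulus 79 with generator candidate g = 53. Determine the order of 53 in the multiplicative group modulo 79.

78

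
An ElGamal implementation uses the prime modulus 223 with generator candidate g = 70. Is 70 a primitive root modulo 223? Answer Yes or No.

Yes

φ(223) = 223 − 1 = 222 = 2 · 3 · 37.
Test 70^(222/q) mod 223 for each prime factor q of 222:
70^111 ≡ 222 (mod 223)  [q = 2: ≢ 1 ✓]
70^74 ≡ 39 (mod 223)  [q = 3: ≢ 1 ✓]
70^6 ≡ 7 (mod 223)  [q = 37: ≢ 1 ✓]
All checks pass, so 70 has order 222 and is a primitive root modulo 223.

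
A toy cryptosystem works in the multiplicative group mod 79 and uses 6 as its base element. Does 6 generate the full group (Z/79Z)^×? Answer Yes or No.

φ(79) = 79 − 1 = 78 = 2 · 3 · 13.
It suffices to check that the order of 6 is not a proper divisor of 78: compute 6^(78/q) for q ∈ {2, 3, 13}.
6^39 ≡ 78 (mod 79)  [q = 2: ≢ 1 ✓]
6^26 ≡ 55 (mod 79)  [q = 3: ≢ 1 ✓]
6^6 ≡ 46 (mod 79)  [q = 13: ≢ 1 ✓]
Every test exponent gives a nontrivial residue, hence 6 generates the full group.

Yes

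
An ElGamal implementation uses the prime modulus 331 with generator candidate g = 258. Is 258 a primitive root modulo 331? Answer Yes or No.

φ(331) = 331 − 1 = 330 = 2 · 3 · 5 · 11.
An element g generates (Z/331Z)^× iff g^(330/q) ≢ 1 (mod 331) for each prime q ∈ {2, 3, 5, 11}.
258^165 ≡ 1 (mod 331)  [q = 2: ≡ 1 ✗]
258^110 ≡ 1 (mod 331)  [q = 3: ≡ 1 ✗]
258^66 ≡ 150 (mod 331)  [q = 5: ≢ 1 ✓]
258^30 ≡ 85 (mod 331)  [q = 11: ≢ 1 ✓]
258^165 ≡ 1 shows ord(258) | 165, strictly less than φ(331); not a primitive root.

No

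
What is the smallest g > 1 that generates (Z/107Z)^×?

2

φ(107) = 107 − 1 = 106 = 2 · 53.
g is a primitive root iff g^(106/q) ≢ 1 (mod 107) for each prime q ∈ {2, 53}.
g = 2: 2^53 ≡ 106; 2^2 ≡ 4 — none is 1, so 2 is a primitive root.
So 2 is the smallest generator of (Z/107Z)^×.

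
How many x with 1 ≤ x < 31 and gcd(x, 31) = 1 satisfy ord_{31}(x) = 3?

φ(31) = 31 − 1 = 30 = 2 · 3 · 5.
(Z/31Z)^× is cyclic (|G| = 30); a cyclic group of order m has exactly φ(d) elements of each order d | m, and none otherwise.
3 | 30, and φ(3) = 3 − 1 = 2.

2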